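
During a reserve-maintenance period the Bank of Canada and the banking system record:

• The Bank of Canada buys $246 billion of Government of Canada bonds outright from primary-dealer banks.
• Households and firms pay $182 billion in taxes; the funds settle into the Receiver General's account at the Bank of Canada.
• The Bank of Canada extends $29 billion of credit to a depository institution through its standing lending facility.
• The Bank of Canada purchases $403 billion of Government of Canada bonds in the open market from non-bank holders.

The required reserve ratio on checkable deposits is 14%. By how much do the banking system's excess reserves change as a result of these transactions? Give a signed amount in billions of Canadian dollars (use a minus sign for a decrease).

+$465.06 billion

OMO purchase (from banks) $246 billion: reserves +$246B, deposits 0.
Government account inflow $182 billion: reserves −$182B, deposits −$182B.
Discount-window loan $29 billion: reserves +$29B, deposits 0.
Asset purchase (from non-banks) $403 billion: reserves +$403B, deposits +$403B.
Totals: Δreserves = +$496B, Δdeposits = +$221B.
Δrequired reserves = 14% × +$221B = +$30.94B.
Δexcess reserves = Δreserves − Δrequired = +$496B − (+$30.94B) = +$465.06 billion.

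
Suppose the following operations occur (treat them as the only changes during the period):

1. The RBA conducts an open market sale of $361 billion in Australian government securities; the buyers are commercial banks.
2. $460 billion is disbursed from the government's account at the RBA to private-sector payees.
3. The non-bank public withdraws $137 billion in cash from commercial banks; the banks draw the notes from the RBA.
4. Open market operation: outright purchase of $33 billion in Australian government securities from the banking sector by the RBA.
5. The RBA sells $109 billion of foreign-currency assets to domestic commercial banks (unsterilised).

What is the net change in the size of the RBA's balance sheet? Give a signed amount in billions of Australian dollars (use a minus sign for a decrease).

-$437 billion

OMO sale (to banks) $361 billion: an RBA asset is shed → −$361B.
Government spending $460 billion: only the composition of liabilities changes → 0.
Currency withdrawal $137 billion: only the composition of liabilities changes → 0.
OMO purchase (from banks) $33 billion: an RBA asset is acquired → +$33B.
FX sale $109 billion: an RBA asset is shed → −$109B.
Net: −361 + 0 + 0 + 33 − 109 = -$437 billion.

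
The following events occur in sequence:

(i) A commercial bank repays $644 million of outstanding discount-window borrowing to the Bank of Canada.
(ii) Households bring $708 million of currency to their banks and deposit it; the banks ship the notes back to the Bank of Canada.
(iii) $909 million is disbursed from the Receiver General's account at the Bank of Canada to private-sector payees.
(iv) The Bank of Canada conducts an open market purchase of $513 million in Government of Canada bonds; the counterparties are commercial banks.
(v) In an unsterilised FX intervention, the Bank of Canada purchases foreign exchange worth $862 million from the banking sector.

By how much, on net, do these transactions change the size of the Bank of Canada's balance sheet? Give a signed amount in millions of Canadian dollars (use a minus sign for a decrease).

+$731 million

Bank of Canada balance sheet:
  Assets:      Securities +$513M, Loans to banks −$644M, Foreign assets +$862M
  Liabilities: Bank reserves +$2348M, Currency in circulation −$708M, Government deposits −$909M
Change in total Bank of Canada assets = +$731 million.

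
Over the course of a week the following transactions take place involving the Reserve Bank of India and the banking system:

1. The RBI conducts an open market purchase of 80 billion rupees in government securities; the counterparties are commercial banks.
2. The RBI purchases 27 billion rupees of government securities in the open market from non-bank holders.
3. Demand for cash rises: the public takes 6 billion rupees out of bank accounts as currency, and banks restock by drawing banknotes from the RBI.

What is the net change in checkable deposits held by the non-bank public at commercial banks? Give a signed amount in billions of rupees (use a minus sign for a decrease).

OMO purchase (from banks) 80 billion rupees: the counterparty is a bank, so public deposits are unchanged → 0.
Asset purchase (from non-banks) 27 billion rupees: non-bank counterparties' bank balances rise → +27B.
Currency withdrawal 6 billion rupees: non-bank counterparties' bank balances fall → −6B.
Net: 0 + 27 − 6 = +21 billion.

+21 billion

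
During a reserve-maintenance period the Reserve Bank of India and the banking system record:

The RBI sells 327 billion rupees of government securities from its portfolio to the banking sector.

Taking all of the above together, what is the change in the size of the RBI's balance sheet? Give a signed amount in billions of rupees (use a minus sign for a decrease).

-327 billion

OMO sale (to banks) 327 billion rupees: an RBI asset is shed → −327B.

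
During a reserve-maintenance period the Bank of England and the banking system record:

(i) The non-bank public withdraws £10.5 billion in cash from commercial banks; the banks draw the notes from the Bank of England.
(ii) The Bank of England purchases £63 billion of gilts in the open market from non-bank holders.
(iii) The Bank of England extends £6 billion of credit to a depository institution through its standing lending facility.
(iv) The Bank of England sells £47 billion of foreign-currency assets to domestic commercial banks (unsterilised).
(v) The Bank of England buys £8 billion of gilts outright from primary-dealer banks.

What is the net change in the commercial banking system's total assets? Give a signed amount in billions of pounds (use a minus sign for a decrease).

Currency withdrawal £10.5 billion: bank balance sheets shrink → −£10.5B.
Asset purchase (from non-banks) £63 billion: bank balance sheets expand → +£63B.
Discount-window loan £6 billion: bank balance sheets expand → +£6B.
FX sale £47 billion: just an asset swap on bank balance sheets → 0.
OMO purchase (from banks) £8 billion: just an asset swap on bank balance sheets → 0.
Net: −10.5 + 63 + 6 + 0 + 0 = +£58.5 billion.

+£58.5 billion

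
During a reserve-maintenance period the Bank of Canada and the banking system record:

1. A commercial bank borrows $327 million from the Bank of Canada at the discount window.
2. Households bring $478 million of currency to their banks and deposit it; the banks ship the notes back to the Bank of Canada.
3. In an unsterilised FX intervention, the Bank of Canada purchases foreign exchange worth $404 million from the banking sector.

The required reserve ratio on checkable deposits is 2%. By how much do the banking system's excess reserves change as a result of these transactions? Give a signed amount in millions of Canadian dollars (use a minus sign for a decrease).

+$1199.44 million

Discount-window loan $327 million: reserves +$327M, deposits 0.
Currency deposit $478 million: reserves +$478M, deposits +$478M.
FX purchase $404 million: reserves +$404M, deposits 0.
Totals: Δreserves = +$1209M, Δdeposits = +$478M.
Δrequired reserves = 2% × +$478M = +$9.56M.
Δexcess reserves = Δreserves − Δrequired = +$1209M − (+$9.56M) = +$1199.44 million.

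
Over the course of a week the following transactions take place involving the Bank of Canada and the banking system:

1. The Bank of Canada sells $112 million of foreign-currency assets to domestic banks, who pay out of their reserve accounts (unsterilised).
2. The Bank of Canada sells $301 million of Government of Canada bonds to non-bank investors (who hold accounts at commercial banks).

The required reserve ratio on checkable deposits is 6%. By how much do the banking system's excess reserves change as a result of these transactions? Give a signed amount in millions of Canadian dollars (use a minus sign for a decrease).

FX sale $112 million: reserves −$112M, deposits 0.
Asset sale (to non-banks) $301 million: reserves −$301M, deposits −$301M.
Totals: Δreserves = −$413M, Δdeposits = −$301M.
Δrequired reserves = 6% × −$301M = −$18.06M.
Δexcess reserves = Δreserves − Δrequired = −$413M − (−$18.06M) = -$394.94 million.

-$394.94 million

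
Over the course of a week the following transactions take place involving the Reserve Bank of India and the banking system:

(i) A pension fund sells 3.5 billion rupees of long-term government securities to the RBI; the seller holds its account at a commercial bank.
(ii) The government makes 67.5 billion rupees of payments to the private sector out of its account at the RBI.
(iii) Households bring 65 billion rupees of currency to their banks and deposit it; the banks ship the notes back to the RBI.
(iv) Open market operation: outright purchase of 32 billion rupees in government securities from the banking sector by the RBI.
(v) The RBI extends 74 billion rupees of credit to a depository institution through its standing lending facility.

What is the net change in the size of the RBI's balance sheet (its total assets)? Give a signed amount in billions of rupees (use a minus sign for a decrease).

Asset purchase (from non-banks) 3.5 billion rupees: an RBI asset is acquired → +3.5B.
Government spending 67.5 billion rupees: only the composition of liabilities changes → 0.
Currency deposit 65 billion rupees: only the composition of liabilities changes → 0.
OMO purchase (from banks) 32 billion rupees: an RBI asset is acquired → +32B.
Discount-window loan 74 billion rupees: an RBI asset is acquired → +74B.
Net: 3.5 + 0 + 0 + 32 + 74 = +109.5 billion.

+109.5 billion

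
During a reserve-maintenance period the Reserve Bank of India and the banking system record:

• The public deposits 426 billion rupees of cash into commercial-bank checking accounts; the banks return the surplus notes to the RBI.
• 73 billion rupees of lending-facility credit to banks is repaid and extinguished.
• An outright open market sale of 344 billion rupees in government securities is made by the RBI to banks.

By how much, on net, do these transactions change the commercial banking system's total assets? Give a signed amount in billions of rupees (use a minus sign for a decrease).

+353 billion

Currency deposit 426 billion rupees: bank balance sheets expand → +426B.
Discount-window repayment 73 billion rupees: bank balance sheets shrink → −73B.
OMO sale (to banks) 344 billion rupees: just an asset swap on bank balance sheets → 0.
Net: 426 − 73 + 0 = +353 billion.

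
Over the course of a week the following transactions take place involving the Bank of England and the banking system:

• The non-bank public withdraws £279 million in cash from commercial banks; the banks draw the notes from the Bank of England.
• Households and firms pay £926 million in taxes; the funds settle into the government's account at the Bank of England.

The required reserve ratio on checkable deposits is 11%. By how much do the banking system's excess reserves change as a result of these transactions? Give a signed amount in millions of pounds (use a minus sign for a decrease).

-£1072.45 million

Currency withdrawal £279 million: reserves −£279M, deposits −£279M.
Government account inflow £926 million: reserves −£926M, deposits −£926M.
Totals: Δreserves = −£1205M, Δdeposits = −£1205M.
Δrequired reserves = 11% × −£1205M = −£132.55M.
Δexcess reserves = Δreserves − Δrequired = −£1205M − (−£132.55M) = -£1072.45 million.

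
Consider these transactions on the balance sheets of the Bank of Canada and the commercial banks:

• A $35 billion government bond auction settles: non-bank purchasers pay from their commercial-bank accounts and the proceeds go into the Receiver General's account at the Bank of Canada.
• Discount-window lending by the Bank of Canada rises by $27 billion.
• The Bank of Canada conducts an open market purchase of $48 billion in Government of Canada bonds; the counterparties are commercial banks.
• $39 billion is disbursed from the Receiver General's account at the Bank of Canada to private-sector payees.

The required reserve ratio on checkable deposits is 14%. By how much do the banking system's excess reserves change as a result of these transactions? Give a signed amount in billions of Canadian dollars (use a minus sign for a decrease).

+$78.44 billion

Government account inflow $35 billion: reserves −$35B, deposits −$35B.
Discount-window loan $27 billion: reserves +$27B, deposits 0.
OMO purchase (from banks) $48 billion: reserves +$48B, deposits 0.
Government spending $39 billion: reserves +$39B, deposits +$39B.
Totals: Δreserves = +$79B, Δdeposits = +$4B.
Δrequired reserves = 14% × +$4B = +$0.56B.
Δexcess reserves = Δreserves − Δrequired = +$79B − (+$0.56B) = +$78.44 billion.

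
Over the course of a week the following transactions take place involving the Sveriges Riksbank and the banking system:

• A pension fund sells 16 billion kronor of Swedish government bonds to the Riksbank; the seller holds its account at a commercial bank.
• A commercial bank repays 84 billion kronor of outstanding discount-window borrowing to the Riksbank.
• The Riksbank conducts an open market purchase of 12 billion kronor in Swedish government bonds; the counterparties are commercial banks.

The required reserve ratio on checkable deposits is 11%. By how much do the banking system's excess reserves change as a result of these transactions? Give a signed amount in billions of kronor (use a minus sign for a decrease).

-57.76 billion

Asset purchase (from non-banks) 16 billion kronor: reserves +16B, deposits +16B.
Discount-window repayment 84 billion kronor: reserves −84B, deposits 0.
OMO purchase (from banks) 12 billion kronor: reserves +12B, deposits 0.
Totals: Δreserves = −56B, Δdeposits = +16B.
Δrequired reserves = 11% × +16B = +1.76B.
Δexcess reserves = Δreserves − Δrequired = −56B − (+1.76B) = -57.76 billion.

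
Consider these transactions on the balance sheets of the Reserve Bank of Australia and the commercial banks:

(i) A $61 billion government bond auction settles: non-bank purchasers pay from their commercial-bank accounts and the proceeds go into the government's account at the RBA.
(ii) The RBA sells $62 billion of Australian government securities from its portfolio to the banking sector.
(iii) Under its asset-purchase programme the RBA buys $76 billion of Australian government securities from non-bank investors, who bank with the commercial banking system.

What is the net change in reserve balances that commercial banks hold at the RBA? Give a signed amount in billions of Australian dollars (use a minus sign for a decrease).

-$47 billion

RBA balance sheet:
  Assets:      Securities +$14B
  Liabilities: Bank reserves −$47B, Government deposits +$61B
Commercial banking system:
  Assets:      Reserves at CB −$47B, Securities +$62B
  Liabilities: Checkable deposits +$15B
So the change in reserve balances that commercial banks hold at the RBA is -$47 billion.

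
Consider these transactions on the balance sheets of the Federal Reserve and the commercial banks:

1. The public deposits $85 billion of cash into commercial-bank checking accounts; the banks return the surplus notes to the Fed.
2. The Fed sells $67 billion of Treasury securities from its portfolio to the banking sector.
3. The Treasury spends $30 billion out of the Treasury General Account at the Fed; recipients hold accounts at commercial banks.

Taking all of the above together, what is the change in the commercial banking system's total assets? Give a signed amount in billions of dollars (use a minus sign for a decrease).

Currency deposit $85 billion: bank balance sheets expand → +$85B.
OMO sale (to banks) $67 billion: just an asset swap on bank balance sheets → 0.
Government spending $30 billion: bank balance sheets expand → +$30B.
Net: 85 + 0 + 30 = +$115 billion.

+$115 billion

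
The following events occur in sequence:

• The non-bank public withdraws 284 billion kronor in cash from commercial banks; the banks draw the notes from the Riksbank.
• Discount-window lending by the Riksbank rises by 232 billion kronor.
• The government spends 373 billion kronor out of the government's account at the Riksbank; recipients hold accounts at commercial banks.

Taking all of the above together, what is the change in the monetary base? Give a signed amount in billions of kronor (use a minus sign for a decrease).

+605 billion

Riksbank balance sheet:
  Assets:      Loans to banks +232B
  Liabilities: Bank reserves +321B, Currency in circulation +284B, Government deposits −373B
Commercial banking system:
  Assets:      Reserves at CB +321B
  Liabilities: Checkable deposits +89B, Borrowings from CB +232B
Monetary base = currency + reserves: +284B + (+321B) = +605 billion.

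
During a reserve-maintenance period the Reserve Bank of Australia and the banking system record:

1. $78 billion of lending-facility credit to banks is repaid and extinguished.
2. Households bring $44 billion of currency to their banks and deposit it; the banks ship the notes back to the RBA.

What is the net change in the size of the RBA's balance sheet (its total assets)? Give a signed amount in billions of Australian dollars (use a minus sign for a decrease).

Discount-window repayment $78 billion: an RBA asset is shed → −$78B.
Currency deposit $44 billion: only the composition of liabilities changes → 0.
Net: −78 + 0 = -$78 billion.

-$78 billion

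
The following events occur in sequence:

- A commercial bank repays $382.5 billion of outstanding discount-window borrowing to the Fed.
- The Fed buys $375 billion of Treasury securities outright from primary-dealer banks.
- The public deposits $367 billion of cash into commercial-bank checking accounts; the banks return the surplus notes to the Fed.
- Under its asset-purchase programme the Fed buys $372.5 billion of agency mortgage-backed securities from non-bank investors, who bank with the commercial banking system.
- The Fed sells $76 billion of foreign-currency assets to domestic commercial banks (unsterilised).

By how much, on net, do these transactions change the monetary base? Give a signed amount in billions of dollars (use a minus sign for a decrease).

Discount-window repayment $382.5 billion: Fed balance sheet contracts → −$382.5B.
OMO purchase (from banks) $375 billion: Fed balance sheet expands → +$375B.
Currency deposit $367 billion: just a shift between currency and reserves — both are base money → 0.
Asset purchase (from non-banks) $372.5 billion: Fed balance sheet expands → +$372.5B.
FX sale $76 billion: Fed balance sheet contracts → −$76B.
Net: −382.5 + 375 + 0 + 372.5 − 76 = +$289 billion.

+$289 billion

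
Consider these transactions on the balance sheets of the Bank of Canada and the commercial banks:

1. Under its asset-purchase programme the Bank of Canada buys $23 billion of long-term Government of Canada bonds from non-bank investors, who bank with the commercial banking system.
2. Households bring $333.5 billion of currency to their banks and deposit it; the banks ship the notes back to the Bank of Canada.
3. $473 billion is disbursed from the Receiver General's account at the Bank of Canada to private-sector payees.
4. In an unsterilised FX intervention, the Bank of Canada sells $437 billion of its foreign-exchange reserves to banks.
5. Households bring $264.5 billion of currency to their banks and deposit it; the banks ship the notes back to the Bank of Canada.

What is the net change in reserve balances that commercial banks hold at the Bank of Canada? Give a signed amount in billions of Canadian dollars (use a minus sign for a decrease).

Asset purchase (from non-banks) $23 billion: the Bank of Canada pays by crediting reserve accounts → +$23B.
Currency deposit $333.5 billion: returned notes are swapped for reserve credit → +$333.5B.
Government spending $473 billion: government payments flow into bank reserve accounts → +$473B.
FX sale $437 billion: the buying banks pay out of their reserve balances → −$437B.
Currency deposit $264.5 billion: returned notes are swapped for reserve credit → +$264.5B.
Net: 23 + 333.5 + 473 − 437 + 264.5 = +$657 billion.

+$657 billion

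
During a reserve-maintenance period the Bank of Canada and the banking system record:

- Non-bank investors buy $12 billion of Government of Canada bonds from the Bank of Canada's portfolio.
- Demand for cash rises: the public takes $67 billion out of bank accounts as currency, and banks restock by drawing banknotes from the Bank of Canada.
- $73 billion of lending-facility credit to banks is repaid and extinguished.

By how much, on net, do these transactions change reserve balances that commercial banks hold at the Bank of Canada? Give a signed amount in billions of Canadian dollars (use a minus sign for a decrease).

-$152 billion

Bank of Canada balance sheet:
  Assets:      Securities −$12B, Loans to banks −$73B
  Liabilities: Bank reserves −$152B, Currency in circulation +$67B
Commercial banking system:
  Assets:      Reserves at CB −$152B
  Liabilities: Checkable deposits −$79B, Borrowings from CB −$73B
So the change in reserve balances that commercial banks hold at the Bank of Canada is -$152 billion.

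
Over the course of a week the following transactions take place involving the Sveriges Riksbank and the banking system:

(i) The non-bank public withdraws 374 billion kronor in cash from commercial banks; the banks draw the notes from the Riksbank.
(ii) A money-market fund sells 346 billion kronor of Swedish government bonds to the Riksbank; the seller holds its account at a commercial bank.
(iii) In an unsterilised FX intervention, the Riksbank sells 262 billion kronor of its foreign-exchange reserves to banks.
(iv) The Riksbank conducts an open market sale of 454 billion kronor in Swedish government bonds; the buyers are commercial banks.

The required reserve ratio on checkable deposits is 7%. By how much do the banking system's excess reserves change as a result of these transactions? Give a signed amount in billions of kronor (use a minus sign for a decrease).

Currency withdrawal 374 billion kronor: reserves −374B, deposits −374B.
Asset purchase (from non-banks) 346 billion kronor: reserves +346B, deposits +346B.
FX sale 262 billion kronor: reserves −262B, deposits 0.
OMO sale (to banks) 454 billion kronor: reserves −454B, deposits 0.
Totals: Δreserves = −744B, Δdeposits = −28B.
Δrequired reserves = 7% × −28B = −1.96B.
Δexcess reserves = Δreserves − Δrequired = −744B − (−1.96B) = -742.04 billion.

-742.04 billion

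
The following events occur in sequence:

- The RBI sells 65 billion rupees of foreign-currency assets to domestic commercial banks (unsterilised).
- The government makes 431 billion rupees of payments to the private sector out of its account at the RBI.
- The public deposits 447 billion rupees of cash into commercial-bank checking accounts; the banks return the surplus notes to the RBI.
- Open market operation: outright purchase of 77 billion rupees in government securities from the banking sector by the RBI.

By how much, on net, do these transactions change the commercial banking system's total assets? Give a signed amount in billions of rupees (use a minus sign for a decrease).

+878 billion

FX sale 65 billion rupees: just an asset swap on bank balance sheets → 0.
Government spending 431 billion rupees: bank balance sheets expand → +431B.
Currency deposit 447 billion rupees: bank balance sheets expand → +447B.
OMO purchase (from banks) 77 billion rupees: just an asset swap on bank balance sheets → 0.
Net: 0 + 431 + 447 + 0 = +878 billion.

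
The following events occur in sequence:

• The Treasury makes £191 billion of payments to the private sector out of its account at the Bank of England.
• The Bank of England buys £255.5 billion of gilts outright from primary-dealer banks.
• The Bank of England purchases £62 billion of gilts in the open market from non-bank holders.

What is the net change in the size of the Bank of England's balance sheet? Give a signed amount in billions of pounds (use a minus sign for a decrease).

Bank of England balance sheet:
  Assets:      Securities +£317.5B
  Liabilities: Bank reserves +£508.5B, Government deposits −£191B
Change in total Bank of England assets = +£317.5 billion.

+£317.5 billion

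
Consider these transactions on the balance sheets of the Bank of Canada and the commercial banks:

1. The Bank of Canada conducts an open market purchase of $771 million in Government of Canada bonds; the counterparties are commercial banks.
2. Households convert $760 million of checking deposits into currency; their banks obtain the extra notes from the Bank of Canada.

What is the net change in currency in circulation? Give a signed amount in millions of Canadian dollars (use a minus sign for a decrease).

+$760 million

OMO purchase (from banks) $771 million: no currency enters or leaves circulation → 0.
Currency withdrawal $760 million: notes leave the central bank → +$760M.
Net: 0 + 760 = +$760 million.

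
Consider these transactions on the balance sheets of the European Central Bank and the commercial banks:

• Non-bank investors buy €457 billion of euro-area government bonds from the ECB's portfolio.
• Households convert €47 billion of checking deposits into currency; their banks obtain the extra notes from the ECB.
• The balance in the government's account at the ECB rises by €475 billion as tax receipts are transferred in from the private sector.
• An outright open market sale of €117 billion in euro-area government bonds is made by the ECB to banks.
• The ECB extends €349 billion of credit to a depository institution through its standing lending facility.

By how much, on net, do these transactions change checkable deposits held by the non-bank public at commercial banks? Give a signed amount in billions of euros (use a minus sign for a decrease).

-€979 billion

Asset sale (to non-banks) €457 billion: non-bank counterparties' bank balances fall → −€457B.
Currency withdrawal €47 billion: non-bank counterparties' bank balances fall → −€47B.
Government account inflow €475 billion: non-bank counterparties' bank balances fall → −€475B.
OMO sale (to banks) €117 billion: the counterparty is a bank, so public deposits are unchanged → 0.
Discount-window loan €349 billion: the counterparty is a bank, so public deposits are unchanged → 0.
Net: −457 − 47 − 475 + 0 + 0 = -€979 billion.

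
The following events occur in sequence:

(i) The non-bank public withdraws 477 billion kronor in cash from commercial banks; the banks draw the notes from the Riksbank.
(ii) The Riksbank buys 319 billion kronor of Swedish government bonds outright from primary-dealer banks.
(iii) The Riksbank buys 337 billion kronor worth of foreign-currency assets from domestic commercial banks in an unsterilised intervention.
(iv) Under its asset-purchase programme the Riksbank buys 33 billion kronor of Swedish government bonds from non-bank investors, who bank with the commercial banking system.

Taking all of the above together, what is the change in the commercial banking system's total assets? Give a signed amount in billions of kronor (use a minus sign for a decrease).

Currency withdrawal 477 billion kronor: bank balance sheets shrink → −477B.
OMO purchase (from banks) 319 billion kronor: just an asset swap on bank balance sheets → 0.
FX purchase 337 billion kronor: just an asset swap on bank balance sheets → 0.
Asset purchase (from non-banks) 33 billion kronor: bank balance sheets expand → +33B.
Net: −477 + 0 + 0 + 33 = -444 billion.

-444 billion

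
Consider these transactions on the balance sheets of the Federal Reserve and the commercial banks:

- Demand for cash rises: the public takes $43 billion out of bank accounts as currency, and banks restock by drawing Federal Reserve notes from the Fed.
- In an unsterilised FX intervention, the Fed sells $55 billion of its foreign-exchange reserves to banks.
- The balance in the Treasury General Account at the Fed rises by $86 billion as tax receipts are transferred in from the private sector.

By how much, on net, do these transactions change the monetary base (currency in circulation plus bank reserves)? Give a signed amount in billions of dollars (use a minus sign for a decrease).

Currency withdrawal $43 billion: just a shift between currency and reserves — both are base money → 0.
FX sale $55 billion: Fed balance sheet contracts → −$55B.
Government account inflow $86 billion: reserves shift to a non-base liability → −$86B.
Net: 0 − 55 − 86 = -$141 billion.

-$141 billion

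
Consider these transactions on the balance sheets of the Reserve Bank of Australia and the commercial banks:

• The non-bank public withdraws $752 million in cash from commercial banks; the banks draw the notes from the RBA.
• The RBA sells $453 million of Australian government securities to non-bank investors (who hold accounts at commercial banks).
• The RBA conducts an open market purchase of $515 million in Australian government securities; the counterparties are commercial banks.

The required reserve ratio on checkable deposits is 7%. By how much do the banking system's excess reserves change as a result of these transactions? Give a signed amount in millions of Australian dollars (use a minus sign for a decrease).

Currency withdrawal $752 million: reserves −$752M, deposits −$752M.
Asset sale (to non-banks) $453 million: reserves −$453M, deposits −$453M.
OMO purchase (from banks) $515 million: reserves +$515M, deposits 0.
Totals: Δreserves = −$690M, Δdeposits = −$1205M.
Δrequired reserves = 7% × −$1205M = −$84.35M.
Δexcess reserves = Δreserves − Δrequired = −$690M − (−$84.35M) = -$605.65 million.

-$605.65 million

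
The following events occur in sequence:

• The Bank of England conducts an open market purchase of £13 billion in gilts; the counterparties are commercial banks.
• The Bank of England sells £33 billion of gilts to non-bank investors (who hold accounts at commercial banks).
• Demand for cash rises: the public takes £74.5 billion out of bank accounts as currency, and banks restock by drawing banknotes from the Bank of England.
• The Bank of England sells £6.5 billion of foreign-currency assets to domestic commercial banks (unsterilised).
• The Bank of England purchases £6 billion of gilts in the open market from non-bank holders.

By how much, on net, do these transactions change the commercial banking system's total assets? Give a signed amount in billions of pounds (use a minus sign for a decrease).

OMO purchase (from banks) £13 billion: just an asset swap on bank balance sheets → 0.
Asset sale (to non-banks) £33 billion: bank balance sheets shrink → −£33B.
Currency withdrawal £74.5 billion: bank balance sheets shrink → −£74.5B.
FX sale £6.5 billion: just an asset swap on bank balance sheets → 0.
Asset purchase (from non-banks) £6 billion: bank balance sheets expand → +£6B.
Net: 0 − 33 − 74.5 + 0 + 6 = -£101.5 billion.

-£101.5 billion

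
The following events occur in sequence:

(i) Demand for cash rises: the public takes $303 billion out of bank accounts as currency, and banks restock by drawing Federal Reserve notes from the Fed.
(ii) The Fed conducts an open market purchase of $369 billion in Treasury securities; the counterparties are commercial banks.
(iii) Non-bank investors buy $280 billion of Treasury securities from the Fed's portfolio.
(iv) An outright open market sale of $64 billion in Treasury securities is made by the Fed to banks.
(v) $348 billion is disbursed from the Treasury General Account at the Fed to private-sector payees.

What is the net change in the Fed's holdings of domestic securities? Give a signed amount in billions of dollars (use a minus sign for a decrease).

Fed balance sheet:
  Assets:      Securities +$25B
  Liabilities: Bank reserves +$70B, Currency in circulation +$303B, Government deposits −$348B
Commercial banking system:
  Assets:      Reserves at CB +$70B, Securities −$305B
  Liabilities: Checkable deposits −$235B
So the change in the Fed's holdings of domestic securities is +$25 billion.

+$25 billion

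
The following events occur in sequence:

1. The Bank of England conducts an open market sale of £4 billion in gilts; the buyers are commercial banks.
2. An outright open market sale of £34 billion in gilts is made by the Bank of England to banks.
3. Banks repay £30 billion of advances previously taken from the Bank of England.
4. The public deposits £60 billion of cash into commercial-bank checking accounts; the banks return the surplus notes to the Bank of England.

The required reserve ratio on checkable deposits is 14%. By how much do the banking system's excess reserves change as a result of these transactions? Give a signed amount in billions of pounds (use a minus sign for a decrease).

-£16.4 billion

OMO sale (to banks) £4 billion: reserves −£4B, deposits 0.
OMO sale (to banks) £34 billion: reserves −£34B, deposits 0.
Discount-window repayment £30 billion: reserves −£30B, deposits 0.
Currency deposit £60 billion: reserves +£60B, deposits +£60B.
Totals: Δreserves = −£8B, Δdeposits = +£60B.
Δrequired reserves = 14% × +£60B = +£8.4B.
Δexcess reserves = Δreserves − Δrequired = −£8B − (+£8.4B) = -£16.4 billion.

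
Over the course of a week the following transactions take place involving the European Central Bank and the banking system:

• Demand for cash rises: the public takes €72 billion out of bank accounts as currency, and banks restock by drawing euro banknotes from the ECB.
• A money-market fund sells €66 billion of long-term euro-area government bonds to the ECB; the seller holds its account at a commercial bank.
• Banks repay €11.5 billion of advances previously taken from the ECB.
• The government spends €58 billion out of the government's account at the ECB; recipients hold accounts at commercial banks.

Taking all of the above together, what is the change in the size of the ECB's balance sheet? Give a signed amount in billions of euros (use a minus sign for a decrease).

Currency withdrawal €72 billion: only the composition of liabilities changes → 0.
Asset purchase (from non-banks) €66 billion: an ECB asset is acquired → +€66B.
Discount-window repayment €11.5 billion: an ECB asset is shed → −€11.5B.
Government spending €58 billion: only the composition of liabilities changes → 0.
Net: 0 + 66 − 11.5 + 0 = +€54.5 billion.

+€54.5 billion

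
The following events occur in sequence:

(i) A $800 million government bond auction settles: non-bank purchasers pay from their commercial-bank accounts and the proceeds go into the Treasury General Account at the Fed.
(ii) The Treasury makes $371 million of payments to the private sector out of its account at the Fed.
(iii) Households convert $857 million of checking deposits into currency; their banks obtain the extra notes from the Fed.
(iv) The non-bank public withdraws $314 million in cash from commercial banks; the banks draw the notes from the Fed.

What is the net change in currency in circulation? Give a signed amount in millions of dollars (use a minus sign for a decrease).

Government account inflow $800 million: no currency enters or leaves circulation → 0.
Government spending $371 million: no currency enters or leaves circulation → 0.
Currency withdrawal $857 million: notes leave the central bank → +$857M.
Currency withdrawal $314 million: notes leave the central bank → +$314M.
Net: 0 + 0 + 857 + 314 = +$1171 million.

+$1171 million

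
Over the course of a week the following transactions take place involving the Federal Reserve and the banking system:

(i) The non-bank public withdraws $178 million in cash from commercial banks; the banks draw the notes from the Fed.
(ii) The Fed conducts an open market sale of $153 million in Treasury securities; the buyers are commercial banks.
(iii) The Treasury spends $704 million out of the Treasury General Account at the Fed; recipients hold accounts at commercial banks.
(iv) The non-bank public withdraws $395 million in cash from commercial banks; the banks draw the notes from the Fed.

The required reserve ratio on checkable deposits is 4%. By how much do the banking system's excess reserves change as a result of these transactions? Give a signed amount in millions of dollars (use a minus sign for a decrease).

Currency withdrawal $178 million: reserves −$178M, deposits −$178M.
OMO sale (to banks) $153 million: reserves −$153M, deposits 0.
Government spending $704 million: reserves +$704M, deposits +$704M.
Currency withdrawal $395 million: reserves −$395M, deposits −$395M.
Totals: Δreserves = −$22M, Δdeposits = +$131M.
Δrequired reserves = 4% × +$131M = +$5.24M.
Δexcess reserves = Δreserves − Δrequired = −$22M − (+$5.24M) = -$27.24 million.

-$27.24 million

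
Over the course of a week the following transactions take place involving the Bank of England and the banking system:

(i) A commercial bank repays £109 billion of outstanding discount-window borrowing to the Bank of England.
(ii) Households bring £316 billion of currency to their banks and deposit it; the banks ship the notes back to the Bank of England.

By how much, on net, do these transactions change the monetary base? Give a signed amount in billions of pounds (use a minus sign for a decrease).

Discount-window repayment £109 billion: Bank of England balance sheet contracts → −£109B.
Currency deposit £316 billion: just a shift between currency and reserves — both are base money → 0.
Net: −109 + 0 = -£109 billion.

-£109 billion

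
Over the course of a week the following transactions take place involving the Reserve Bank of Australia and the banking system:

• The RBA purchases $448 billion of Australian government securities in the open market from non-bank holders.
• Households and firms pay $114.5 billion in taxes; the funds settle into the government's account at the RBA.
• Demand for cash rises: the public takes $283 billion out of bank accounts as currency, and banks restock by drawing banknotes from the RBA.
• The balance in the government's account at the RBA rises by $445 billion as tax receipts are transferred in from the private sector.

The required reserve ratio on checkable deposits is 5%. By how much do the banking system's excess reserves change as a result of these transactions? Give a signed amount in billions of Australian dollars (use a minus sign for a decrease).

Asset purchase (from non-banks) $448 billion: reserves +$448B, deposits +$448B.
Government account inflow $114.5 billion: reserves −$114.5B, deposits −$114.5B.
Currency withdrawal $283 billion: reserves −$283B, deposits −$283B.
Government account inflow $445 billion: reserves −$445B, deposits −$445B.
Totals: Δreserves = −$394.5B, Δdeposits = −$394.5B.
Δrequired reserves = 5% × −$394.5B = −$19.725B.
Δexcess reserves = Δreserves − Δrequired = −$394.5B − (−$19.725B) = -$374.775 billion.

-$374.775 billion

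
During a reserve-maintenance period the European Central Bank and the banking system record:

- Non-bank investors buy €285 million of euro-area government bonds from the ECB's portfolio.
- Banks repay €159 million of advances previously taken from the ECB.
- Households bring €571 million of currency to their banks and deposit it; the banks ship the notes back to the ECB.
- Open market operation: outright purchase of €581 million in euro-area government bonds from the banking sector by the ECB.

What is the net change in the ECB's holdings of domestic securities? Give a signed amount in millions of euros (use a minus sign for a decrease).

ECB balance sheet:
  Assets:      Securities +€296M, Loans to banks −€159M
  Liabilities: Bank reserves +€708M, Currency in circulation −€571M
Commercial banking system:
  Assets:      Reserves at CB +€708M, Securities −€581M
  Liabilities: Checkable deposits +€286M, Borrowings from CB −€159M
So the change in the ECB's holdings of domestic securities is +€296 million.

+€296 million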